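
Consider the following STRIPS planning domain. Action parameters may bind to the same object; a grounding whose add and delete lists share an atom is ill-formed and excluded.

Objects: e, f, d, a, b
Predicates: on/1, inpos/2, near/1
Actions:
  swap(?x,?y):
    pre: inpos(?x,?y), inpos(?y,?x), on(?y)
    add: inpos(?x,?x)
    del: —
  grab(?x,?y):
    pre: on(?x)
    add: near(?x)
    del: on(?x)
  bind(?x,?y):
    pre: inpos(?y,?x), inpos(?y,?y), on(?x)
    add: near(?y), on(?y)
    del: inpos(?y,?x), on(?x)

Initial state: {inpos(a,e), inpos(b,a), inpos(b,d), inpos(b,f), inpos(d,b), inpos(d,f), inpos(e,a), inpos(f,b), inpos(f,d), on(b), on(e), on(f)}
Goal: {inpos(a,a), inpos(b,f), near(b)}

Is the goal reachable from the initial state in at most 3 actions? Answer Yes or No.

1. swap(a,e)  →  {inpos(a,a), inpos(a,e), inpos(b,a), inpos(b,d), inpos(b,f), inpos(d,b), inpos(d,f), inpos(e,a), inpos(f,b), inpos(f,d), on(b), on(e), on(f)}
2. grab(b,e)  →  {inpos(a,a), inpos(a,e), inpos(b,a), inpos(b,d), inpos(b,f), inpos(d,b), inpos(d,f), inpos(e,a), inpos(f,b), inpos(f,d), near(b), on(e), on(f)}
optimal plan length = 2; 2 ≤ 3

Yes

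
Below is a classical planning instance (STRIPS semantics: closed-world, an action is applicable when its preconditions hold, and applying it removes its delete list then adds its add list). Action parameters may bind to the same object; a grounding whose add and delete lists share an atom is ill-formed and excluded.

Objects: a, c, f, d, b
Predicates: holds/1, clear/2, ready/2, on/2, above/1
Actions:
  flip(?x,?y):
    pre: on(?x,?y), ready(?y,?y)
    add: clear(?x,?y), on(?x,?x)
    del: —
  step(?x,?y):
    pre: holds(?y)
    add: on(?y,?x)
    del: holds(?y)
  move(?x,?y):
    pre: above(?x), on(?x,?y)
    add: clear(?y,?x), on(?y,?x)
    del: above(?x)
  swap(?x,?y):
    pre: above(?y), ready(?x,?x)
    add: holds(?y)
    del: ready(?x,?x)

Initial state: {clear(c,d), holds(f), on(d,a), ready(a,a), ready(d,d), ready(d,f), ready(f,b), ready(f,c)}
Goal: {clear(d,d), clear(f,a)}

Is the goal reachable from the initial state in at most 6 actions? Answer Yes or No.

Yes

1. flip(d,a)  →  {clear(c,d), clear(d,a), holds(f), on(d,a), on(d,d), ready(a,a), ready(d,d), ready(d,f), ready(f,b), ready(f,c)}
2. flip(d,d)  →  {clear(c,d), clear(d,a), clear(d,d), holds(f), on(d,a), on(d,d), ready(a,a), ready(d,d), ready(d,f), ready(f,b), ready(f,c)}
3. step(a,f)  →  {clear(c,d), clear(d,a), clear(d,d), on(d,a), on(d,d), on(f,a), ready(a,a), ready(d,d), ready(d,f), ready(f,b), ready(f,c)}
4. flip(f,a)  →  {clear(c,d), clear(d,a), clear(d,d), clear(f,a), on(d,a), on(d,d), on(f,a), on(f,f), ready(a,a), ready(d,d), ready(d,f), ready(f,b), ready(f,c)}
optimal plan length = 4; 4 ≤ 6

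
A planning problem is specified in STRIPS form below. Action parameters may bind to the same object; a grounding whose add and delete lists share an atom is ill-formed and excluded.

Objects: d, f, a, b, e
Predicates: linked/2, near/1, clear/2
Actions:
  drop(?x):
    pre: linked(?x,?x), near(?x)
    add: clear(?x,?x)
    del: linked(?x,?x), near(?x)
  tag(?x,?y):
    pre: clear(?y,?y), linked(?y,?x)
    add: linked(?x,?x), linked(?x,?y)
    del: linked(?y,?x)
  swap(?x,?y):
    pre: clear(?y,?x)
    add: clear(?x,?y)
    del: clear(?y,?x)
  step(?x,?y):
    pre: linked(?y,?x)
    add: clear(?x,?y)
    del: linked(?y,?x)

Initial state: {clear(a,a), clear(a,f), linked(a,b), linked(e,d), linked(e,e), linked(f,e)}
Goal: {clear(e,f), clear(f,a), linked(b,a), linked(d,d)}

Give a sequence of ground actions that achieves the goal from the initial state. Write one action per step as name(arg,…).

1. tag(b,a)  →  {clear(a,a), clear(a,f), linked(b,a), linked(b,b), linked(e,d), linked(e,e), linked(f,e)}
2. swap(f,a)  →  {clear(a,a), clear(f,a), linked(b,a), linked(b,b), linked(e,d), linked(e,e), linked(f,e)}
3. step(e,f)  →  {clear(a,a), clear(e,f), clear(f,a), linked(b,a), linked(b,b), linked(e,d), linked(e,e)}
4. step(e,e)  →  {clear(a,a), clear(e,e), clear(e,f), clear(f,a), linked(b,a), linked(b,b), linked(e,d)}
5. tag(d,e)  →  {clear(a,a), clear(e,e), clear(e,f), clear(f,a), linked(b,a), linked(b,b), linked(d,d), linked(d,e)}

tag(b,a); swap(f,a); step(e,f); step(e,e); tag(d,e)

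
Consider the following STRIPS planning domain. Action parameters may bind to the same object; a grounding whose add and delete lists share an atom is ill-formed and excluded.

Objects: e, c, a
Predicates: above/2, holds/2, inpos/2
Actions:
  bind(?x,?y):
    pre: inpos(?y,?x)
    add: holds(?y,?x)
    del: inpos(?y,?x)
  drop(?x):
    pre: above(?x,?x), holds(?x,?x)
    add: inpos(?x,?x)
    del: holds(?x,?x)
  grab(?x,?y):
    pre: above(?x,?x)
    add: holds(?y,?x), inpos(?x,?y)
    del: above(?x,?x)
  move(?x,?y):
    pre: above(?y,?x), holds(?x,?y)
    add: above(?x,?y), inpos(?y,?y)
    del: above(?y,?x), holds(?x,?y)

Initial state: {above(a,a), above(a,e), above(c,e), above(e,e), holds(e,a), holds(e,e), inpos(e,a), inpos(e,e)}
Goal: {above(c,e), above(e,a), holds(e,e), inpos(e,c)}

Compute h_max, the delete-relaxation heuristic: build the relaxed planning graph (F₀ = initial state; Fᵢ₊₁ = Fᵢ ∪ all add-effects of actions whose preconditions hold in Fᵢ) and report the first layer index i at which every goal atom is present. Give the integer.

1

F0 = init (8 atoms)
F1 = F0 ∪ {above(e,a), holds(a,a), holds(a,e), holds(c,a), holds(c,e), inpos(a,a), inpos(a,c), inpos(a,e), inpos(e,c)}  (17 atoms)
goal ⊆ F1  ⇒  h_max = 1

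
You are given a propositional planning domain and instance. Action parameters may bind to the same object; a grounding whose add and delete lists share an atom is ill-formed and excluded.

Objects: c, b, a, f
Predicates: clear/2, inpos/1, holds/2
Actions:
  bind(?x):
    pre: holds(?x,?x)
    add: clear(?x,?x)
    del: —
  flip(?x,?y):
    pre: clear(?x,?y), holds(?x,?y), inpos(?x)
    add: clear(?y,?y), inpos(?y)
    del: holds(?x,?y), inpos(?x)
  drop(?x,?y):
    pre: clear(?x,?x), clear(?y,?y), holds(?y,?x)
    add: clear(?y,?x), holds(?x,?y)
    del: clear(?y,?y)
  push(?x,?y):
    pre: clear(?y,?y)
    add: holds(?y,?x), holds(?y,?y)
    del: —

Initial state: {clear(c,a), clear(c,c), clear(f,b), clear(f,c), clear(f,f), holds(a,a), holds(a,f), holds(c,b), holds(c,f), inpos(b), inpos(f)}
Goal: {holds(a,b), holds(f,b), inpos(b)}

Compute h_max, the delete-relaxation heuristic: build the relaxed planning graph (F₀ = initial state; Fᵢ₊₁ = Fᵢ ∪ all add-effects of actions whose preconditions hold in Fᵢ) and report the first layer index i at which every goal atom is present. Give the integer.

2

F0 = init (11 atoms)
F1 = F0 ∪ {clear(a,a), clear(c,f), holds(c,a), holds(c,c), holds(f,a), holds(f,b), holds(f,c), holds(f,f)}  (19 atoms)
F2 = F1 ∪ {clear(a,f), clear(b,b), clear(f,a), holds(a,b), holds(a,c), inpos(c)}  (25 atoms)
goal ⊆ F2  ⇒  h_max = 2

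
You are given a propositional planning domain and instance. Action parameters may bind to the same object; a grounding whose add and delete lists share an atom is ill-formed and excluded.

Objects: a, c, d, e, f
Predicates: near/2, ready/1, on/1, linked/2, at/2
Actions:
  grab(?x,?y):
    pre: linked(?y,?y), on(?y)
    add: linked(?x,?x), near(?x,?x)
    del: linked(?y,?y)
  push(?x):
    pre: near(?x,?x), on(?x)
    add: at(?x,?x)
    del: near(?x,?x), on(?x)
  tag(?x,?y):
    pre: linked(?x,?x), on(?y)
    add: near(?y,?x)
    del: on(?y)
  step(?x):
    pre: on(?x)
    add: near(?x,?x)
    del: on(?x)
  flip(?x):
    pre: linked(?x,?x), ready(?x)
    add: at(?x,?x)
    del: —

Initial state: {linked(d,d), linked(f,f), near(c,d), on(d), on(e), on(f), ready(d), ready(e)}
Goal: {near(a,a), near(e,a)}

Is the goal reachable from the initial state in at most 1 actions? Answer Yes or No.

No

1. grab(a,d)  →  {linked(a,a), linked(f,f), near(a,a), near(c,d), on(d), on(e), on(f), ready(d), ready(e)}
2. tag(a,e)  →  {linked(a,a), linked(f,f), near(a,a), near(c,d), near(e,a), on(d), on(f), ready(d), ready(e)}
optimal plan length = 2; 2 > 1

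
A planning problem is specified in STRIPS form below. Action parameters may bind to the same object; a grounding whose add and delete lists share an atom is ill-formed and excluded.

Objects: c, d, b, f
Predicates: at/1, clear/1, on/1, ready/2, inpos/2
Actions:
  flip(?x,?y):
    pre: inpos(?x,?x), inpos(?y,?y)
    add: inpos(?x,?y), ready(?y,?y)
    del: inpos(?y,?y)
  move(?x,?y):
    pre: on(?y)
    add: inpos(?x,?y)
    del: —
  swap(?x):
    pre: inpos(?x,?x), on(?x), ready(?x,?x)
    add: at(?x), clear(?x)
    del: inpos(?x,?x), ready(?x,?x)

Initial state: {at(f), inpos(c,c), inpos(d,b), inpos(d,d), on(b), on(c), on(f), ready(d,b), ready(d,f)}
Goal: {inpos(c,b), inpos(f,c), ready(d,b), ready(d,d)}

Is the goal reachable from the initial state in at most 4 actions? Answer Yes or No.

1. flip(c,d)  →  {at(f), inpos(c,c), inpos(c,d), inpos(d,b), on(b), on(c), on(f), ready(d,b), ready(d,d), ready(d,f)}
2. move(c,b)  →  {at(f), inpos(c,b), inpos(c,c), inpos(c,d), inpos(d,b), on(b), on(c), on(f), ready(d,b), ready(d,d), ready(d,f)}
3. move(f,c)  →  {at(f), inpos(c,b), inpos(c,c), inpos(c,d), inpos(d,b), inpos(f,c), on(b), on(c), on(f), ready(d,b), ready(d,d), ready(d,f)}
optimal plan length = 3; 3 ≤ 4

Yes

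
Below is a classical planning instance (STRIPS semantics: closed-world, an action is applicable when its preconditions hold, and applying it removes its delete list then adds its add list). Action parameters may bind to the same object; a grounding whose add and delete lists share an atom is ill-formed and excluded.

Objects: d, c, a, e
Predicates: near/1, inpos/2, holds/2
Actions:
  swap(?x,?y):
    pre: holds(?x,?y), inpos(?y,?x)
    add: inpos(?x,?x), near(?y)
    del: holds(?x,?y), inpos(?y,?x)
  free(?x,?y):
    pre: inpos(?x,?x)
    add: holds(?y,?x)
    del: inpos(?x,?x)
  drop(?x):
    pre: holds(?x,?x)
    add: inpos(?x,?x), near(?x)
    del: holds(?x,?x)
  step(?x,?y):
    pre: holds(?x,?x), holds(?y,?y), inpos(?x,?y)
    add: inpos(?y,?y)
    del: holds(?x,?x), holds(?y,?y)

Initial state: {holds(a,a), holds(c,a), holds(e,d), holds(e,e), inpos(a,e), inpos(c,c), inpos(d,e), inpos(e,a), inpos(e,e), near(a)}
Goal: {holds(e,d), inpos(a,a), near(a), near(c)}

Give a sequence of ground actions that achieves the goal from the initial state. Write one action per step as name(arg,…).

free(c,c); drop(c); drop(a)

1. free(c,c)  →  {holds(a,a), holds(c,a), holds(c,c), holds(e,d), holds(e,e), inpos(a,e), inpos(d,e), inpos(e,a), inpos(e,e), near(a)}
2. drop(c)  →  {holds(a,a), holds(c,a), holds(e,d), holds(e,e), inpos(a,e), inpos(c,c), inpos(d,e), inpos(e,a), inpos(e,e), near(a), near(c)}
3. drop(a)  →  {holds(c,a), holds(e,d), holds(e,e), inpos(a,a), inpos(a,e), inpos(c,c), inpos(d,e), inpos(e,a), inpos(e,e), near(a), near(c)}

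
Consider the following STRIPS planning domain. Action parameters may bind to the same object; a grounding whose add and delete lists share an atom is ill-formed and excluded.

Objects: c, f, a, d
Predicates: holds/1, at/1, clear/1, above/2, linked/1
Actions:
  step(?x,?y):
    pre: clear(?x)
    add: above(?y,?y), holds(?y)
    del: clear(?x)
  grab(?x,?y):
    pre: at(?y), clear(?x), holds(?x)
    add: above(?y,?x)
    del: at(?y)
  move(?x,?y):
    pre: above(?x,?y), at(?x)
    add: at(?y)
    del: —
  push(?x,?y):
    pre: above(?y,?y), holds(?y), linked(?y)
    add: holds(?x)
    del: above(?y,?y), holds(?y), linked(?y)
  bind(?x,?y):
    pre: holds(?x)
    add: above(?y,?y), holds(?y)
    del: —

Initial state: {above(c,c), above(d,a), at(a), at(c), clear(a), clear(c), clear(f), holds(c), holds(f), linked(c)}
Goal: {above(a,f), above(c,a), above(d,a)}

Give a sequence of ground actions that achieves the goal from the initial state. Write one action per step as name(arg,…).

1. step(c,a)  →  {above(a,a), above(c,c), above(d,a), at(a), at(c), clear(a), clear(f), holds(a), holds(c), holds(f), linked(c)}
2. grab(f,a)  →  {above(a,a), above(a,f), above(c,c), above(d,a), at(c), clear(a), clear(f), holds(a), holds(c), holds(f), linked(c)}
3. grab(a,c)  →  {above(a,a), above(a,f), above(c,a), above(c,c), above(d,a), clear(a), clear(f), holds(a), holds(c), holds(f), linked(c)}

step(c,a); grab(f,a); grab(a,c)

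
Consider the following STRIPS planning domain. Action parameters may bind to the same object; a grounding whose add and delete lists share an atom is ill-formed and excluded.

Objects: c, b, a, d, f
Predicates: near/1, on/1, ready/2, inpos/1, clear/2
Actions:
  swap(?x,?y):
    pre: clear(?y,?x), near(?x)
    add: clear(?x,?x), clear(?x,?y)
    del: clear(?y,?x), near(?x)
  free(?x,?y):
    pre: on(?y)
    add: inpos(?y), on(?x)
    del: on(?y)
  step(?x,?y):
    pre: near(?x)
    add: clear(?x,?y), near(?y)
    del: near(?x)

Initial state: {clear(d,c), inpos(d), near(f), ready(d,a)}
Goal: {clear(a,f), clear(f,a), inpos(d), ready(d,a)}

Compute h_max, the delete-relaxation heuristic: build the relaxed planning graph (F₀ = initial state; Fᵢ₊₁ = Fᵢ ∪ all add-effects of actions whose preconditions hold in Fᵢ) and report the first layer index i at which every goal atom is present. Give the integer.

2

F0 = init (4 atoms)
F1 = F0 ∪ {clear(f,a), clear(f,b), clear(f,c), clear(f,d), near(a), near(b), near(c), near(d)}  (12 atoms)
F2 = F1 ∪ {clear(a,a), clear(a,b), clear(a,c), clear(a,d), clear(a,f), clear(b,a), clear(b,b), clear(b,c), clear(b,d), clear(b,f), clear(c,a), clear(c,b), clear(c,c), clear(c,d), clear(c,f), clear(d,a), clear(d,b), clear(d,d), clear(d,f)}  (31 atoms)
goal ⊆ F2  ⇒  h_max = 2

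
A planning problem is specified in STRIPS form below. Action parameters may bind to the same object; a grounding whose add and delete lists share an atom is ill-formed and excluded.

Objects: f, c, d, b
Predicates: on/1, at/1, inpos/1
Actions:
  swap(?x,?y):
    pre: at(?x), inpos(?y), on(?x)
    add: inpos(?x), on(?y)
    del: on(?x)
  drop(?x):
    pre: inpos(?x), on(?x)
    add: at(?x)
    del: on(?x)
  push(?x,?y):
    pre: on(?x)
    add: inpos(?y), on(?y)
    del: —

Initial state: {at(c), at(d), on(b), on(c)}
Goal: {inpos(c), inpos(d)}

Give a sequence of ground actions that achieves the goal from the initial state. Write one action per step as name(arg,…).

push(c,c); push(c,d)

1. push(c,c)  →  {at(c), at(d), inpos(c), on(b), on(c)}
2. push(c,d)  →  {at(c), at(d), inpos(c), inpos(d), on(b), on(c), on(d)}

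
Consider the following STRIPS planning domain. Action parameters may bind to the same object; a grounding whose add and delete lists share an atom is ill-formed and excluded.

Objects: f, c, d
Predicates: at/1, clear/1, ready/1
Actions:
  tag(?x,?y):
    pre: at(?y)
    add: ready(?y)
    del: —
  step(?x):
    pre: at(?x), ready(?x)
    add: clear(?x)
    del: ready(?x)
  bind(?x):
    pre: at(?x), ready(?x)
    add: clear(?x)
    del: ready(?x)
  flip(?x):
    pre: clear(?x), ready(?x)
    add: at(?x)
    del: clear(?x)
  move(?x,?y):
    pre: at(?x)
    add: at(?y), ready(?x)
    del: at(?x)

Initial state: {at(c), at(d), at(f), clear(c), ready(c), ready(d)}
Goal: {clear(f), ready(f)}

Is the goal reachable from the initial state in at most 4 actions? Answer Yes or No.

1. tag(f,f)  →  {at(c), at(d), at(f), clear(c), ready(c), ready(d), ready(f)}
2. step(f)  →  {at(c), at(d), at(f), clear(c), clear(f), ready(c), ready(d)}
3. tag(f,f)  →  {at(c), at(d), at(f), clear(c), clear(f), ready(c), ready(d), ready(f)}
optimal plan length = 3; 3 ≤ 4

Yes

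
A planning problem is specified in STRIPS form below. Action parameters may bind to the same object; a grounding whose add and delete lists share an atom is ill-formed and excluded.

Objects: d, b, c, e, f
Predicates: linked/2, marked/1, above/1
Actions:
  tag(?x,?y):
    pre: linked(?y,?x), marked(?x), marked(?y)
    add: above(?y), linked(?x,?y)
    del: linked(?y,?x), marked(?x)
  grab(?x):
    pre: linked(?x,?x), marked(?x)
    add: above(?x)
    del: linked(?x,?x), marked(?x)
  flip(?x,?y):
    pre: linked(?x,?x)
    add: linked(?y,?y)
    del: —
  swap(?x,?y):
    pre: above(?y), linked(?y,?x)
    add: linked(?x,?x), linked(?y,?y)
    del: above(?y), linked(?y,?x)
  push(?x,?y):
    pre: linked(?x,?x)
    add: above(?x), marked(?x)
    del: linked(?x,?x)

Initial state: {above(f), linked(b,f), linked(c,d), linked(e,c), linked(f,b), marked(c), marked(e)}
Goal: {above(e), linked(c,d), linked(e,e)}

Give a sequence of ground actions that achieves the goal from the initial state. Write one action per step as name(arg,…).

1. tag(c,e)  →  {above(e), above(f), linked(b,f), linked(c,d), linked(c,e), linked(f,b), marked(e)}
2. swap(b,f)  →  {above(e), linked(b,b), linked(b,f), linked(c,d), linked(c,e), linked(f,f), marked(e)}
3. flip(b,e)  →  {above(e), linked(b,b), linked(b,f), linked(c,d), linked(c,e), linked(e,e), linked(f,f), marked(e)}

tag(c,e); swap(b,f); flip(b,e)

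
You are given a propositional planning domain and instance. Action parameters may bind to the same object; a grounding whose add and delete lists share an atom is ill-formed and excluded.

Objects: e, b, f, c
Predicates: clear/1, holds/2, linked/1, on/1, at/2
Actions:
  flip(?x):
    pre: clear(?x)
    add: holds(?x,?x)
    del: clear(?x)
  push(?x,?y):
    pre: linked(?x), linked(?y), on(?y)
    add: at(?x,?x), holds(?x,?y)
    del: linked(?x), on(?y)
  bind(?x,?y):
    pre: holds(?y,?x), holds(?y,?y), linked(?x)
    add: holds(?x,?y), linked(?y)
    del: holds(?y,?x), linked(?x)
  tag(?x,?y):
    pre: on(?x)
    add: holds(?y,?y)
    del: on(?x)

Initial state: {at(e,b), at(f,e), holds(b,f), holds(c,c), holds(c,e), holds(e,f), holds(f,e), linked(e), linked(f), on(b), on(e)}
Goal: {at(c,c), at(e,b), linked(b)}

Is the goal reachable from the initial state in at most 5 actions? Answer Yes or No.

1. bind(e,c)  →  {at(e,b), at(f,e), holds(b,f), holds(c,c), holds(e,c), holds(e,f), holds(f,e), linked(c), linked(f), on(b), on(e)}
2. tag(e,b)  →  {at(e,b), at(f,e), holds(b,b), holds(b,f), holds(c,c), holds(e,c), holds(e,f), holds(f,e), linked(c), linked(f), on(b)}
3. bind(f,b)  →  {at(e,b), at(f,e), holds(b,b), holds(c,c), holds(e,c), holds(e,f), holds(f,b), holds(f,e), linked(b), linked(c), on(b)}
4. push(c,b)  →  {at(c,c), at(e,b), at(f,e), holds(b,b), holds(c,b), holds(c,c), holds(e,c), holds(e,f), holds(f,b), holds(f,e), linked(b)}
optimal plan length = 4; 4 ≤ 5

Yes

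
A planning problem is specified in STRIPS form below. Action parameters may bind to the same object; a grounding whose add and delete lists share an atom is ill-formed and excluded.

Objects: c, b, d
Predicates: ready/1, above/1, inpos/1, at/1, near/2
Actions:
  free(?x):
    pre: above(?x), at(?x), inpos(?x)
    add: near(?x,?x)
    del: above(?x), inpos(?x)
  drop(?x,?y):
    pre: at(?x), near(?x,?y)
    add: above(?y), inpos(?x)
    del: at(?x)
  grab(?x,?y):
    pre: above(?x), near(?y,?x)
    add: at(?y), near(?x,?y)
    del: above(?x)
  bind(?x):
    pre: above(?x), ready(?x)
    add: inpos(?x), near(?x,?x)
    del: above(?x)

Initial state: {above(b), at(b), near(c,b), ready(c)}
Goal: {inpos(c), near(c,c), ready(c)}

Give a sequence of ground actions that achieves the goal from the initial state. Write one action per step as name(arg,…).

grab(b,c); drop(b,c); bind(c)

1. grab(b,c)  →  {at(b), at(c), near(b,c), near(c,b), ready(c)}
2. drop(b,c)  →  {above(c), at(c), inpos(b), near(b,c), near(c,b), ready(c)}
3. bind(c)  →  {at(c), inpos(b), inpos(c), near(b,c), near(c,b), near(c,c), ready(c)}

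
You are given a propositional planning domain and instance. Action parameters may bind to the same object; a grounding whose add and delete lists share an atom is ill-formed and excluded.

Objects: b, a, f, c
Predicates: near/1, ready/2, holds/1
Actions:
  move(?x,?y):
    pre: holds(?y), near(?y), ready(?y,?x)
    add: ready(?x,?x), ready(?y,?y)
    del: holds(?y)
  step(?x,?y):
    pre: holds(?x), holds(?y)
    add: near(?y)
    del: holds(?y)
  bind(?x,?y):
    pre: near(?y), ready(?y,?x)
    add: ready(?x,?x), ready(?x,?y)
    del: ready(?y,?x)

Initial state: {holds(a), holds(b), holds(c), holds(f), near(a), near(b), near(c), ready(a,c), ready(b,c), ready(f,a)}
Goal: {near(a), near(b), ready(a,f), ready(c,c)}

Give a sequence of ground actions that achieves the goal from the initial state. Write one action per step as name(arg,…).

move(c,b); step(a,f); bind(a,f)

1. move(c,b)  →  {holds(a), holds(c), holds(f), near(a), near(b), near(c), ready(a,c), ready(b,b), ready(b,c), ready(c,c), ready(f,a)}
2. step(a,f)  →  {holds(a), holds(c), near(a), near(b), near(c), near(f), ready(a,c), ready(b,b), ready(b,c), ready(c,c), ready(f,a)}
3. bind(a,f)  →  {holds(a), holds(c), near(a), near(b), near(c), near(f), ready(a,a), ready(a,c), ready(a,f), ready(b,b), ready(b,c), ready(c,c)}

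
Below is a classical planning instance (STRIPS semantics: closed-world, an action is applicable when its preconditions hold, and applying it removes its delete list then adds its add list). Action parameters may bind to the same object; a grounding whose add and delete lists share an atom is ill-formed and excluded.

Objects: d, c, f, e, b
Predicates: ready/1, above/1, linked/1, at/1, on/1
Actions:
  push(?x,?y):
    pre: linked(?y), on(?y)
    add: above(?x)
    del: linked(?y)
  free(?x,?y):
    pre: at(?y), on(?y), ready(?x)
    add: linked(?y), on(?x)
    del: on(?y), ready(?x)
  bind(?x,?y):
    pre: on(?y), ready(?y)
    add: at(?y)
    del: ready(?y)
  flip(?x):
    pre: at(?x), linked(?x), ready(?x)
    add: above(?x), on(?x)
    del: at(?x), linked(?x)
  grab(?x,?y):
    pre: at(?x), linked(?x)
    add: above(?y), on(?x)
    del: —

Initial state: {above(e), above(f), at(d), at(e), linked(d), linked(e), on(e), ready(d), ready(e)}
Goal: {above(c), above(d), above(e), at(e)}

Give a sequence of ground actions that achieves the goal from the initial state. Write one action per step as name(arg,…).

1. push(d,e)  →  {above(d), above(e), above(f), at(d), at(e), linked(d), on(e), ready(d), ready(e)}
2. grab(d,c)  →  {above(c), above(d), above(e), above(f), at(d), at(e), linked(d), on(d), on(e), ready(d), ready(e)}

push(d,e); grab(d,c)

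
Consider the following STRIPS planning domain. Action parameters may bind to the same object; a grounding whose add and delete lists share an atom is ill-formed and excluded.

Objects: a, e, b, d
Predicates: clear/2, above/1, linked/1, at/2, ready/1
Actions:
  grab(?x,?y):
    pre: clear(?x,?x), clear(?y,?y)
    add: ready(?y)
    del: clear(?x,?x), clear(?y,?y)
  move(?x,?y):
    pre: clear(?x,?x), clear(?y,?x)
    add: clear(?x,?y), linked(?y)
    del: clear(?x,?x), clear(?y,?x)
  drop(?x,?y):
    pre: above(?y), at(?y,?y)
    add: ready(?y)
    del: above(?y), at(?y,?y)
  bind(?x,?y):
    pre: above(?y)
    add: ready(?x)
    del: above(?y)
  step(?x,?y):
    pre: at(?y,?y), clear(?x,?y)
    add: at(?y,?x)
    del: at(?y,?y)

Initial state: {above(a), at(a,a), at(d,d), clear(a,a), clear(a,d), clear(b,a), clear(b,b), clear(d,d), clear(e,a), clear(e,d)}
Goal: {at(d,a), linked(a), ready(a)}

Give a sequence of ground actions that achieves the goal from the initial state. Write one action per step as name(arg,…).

1. grab(a,a)  →  {above(a), at(a,a), at(d,d), clear(a,d), clear(b,a), clear(b,b), clear(d,d), clear(e,a), clear(e,d), ready(a)}
2. step(a,d)  →  {above(a), at(a,a), at(d,a), clear(a,d), clear(b,a), clear(b,b), clear(d,d), clear(e,a), clear(e,d), ready(a)}
3. move(d,a)  →  {above(a), at(a,a), at(d,a), clear(b,a), clear(b,b), clear(d,a), clear(e,a), clear(e,d), linked(a), ready(a)}

grab(a,a); step(a,d); move(d,a)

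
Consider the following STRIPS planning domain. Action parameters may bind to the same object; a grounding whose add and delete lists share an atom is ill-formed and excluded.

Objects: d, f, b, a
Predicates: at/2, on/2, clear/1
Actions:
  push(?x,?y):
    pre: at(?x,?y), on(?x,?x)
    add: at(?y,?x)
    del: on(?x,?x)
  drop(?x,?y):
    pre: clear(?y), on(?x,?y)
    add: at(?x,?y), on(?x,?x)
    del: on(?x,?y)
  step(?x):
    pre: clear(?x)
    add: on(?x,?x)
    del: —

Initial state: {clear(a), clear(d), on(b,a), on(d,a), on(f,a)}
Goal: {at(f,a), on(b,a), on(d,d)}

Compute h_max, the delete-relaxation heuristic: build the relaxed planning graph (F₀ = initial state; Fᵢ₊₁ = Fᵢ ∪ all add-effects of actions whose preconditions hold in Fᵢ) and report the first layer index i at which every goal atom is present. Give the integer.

1

F0 = init (5 atoms)
F1 = F0 ∪ {at(b,a), at(d,a), at(f,a), on(a,a), on(b,b), on(d,d), on(f,f)}  (12 atoms)
goal ⊆ F1  ⇒  h_max = 1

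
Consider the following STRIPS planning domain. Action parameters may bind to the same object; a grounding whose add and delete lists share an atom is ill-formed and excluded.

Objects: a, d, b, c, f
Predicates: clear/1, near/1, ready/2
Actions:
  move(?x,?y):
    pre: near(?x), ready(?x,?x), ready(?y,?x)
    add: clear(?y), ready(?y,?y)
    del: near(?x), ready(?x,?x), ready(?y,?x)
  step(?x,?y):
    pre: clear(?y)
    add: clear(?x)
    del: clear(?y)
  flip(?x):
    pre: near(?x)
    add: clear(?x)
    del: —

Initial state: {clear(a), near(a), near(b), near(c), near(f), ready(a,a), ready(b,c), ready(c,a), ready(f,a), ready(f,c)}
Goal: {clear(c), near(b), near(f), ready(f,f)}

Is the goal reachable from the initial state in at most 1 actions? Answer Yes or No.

1. move(a,c)  →  {clear(a), clear(c), near(b), near(c), near(f), ready(b,c), ready(c,c), ready(f,a), ready(f,c)}
2. move(c,f)  →  {clear(a), clear(c), clear(f), near(b), near(f), ready(b,c), ready(f,a), ready(f,f)}
optimal plan length = 2; 2 > 1

No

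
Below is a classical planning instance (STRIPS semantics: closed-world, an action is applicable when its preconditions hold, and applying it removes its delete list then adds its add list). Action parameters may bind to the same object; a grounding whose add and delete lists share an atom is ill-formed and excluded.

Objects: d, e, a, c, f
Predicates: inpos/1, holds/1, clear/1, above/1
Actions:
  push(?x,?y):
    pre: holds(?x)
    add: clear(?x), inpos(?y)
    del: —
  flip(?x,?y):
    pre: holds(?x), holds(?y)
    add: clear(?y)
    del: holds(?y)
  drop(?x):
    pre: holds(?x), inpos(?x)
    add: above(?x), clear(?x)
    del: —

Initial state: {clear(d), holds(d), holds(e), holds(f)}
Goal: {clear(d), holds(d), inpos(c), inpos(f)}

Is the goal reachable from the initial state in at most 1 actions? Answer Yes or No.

1. push(d,c)  →  {clear(d), holds(d), holds(e), holds(f), inpos(c)}
2. push(d,f)  →  {clear(d), holds(d), holds(e), holds(f), inpos(c), inpos(f)}
optimal plan length = 2; 2 > 1

No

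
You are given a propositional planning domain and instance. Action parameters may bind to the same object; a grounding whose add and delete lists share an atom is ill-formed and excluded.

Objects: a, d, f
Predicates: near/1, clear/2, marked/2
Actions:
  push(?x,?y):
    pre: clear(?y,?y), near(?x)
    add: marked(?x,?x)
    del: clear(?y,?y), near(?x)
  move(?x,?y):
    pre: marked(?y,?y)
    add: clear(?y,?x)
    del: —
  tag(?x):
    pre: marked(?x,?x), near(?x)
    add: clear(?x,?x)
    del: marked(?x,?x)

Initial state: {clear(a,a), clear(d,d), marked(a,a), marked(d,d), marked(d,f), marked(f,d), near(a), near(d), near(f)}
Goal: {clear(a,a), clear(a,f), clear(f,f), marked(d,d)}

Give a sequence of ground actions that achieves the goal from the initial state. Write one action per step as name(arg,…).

1. push(f,d)  →  {clear(a,a), marked(a,a), marked(d,d), marked(d,f), marked(f,d), marked(f,f), near(a), near(d)}
2. move(f,a)  →  {clear(a,a), clear(a,f), marked(a,a), marked(d,d), marked(d,f), marked(f,d), marked(f,f), near(a), near(d)}
3. move(f,f)  →  {clear(a,a), clear(a,f), clear(f,f), marked(a,a), marked(d,d), marked(d,f), marked(f,d), marked(f,f), near(a), near(d)}

push(f,d); move(f,a); move(f,f)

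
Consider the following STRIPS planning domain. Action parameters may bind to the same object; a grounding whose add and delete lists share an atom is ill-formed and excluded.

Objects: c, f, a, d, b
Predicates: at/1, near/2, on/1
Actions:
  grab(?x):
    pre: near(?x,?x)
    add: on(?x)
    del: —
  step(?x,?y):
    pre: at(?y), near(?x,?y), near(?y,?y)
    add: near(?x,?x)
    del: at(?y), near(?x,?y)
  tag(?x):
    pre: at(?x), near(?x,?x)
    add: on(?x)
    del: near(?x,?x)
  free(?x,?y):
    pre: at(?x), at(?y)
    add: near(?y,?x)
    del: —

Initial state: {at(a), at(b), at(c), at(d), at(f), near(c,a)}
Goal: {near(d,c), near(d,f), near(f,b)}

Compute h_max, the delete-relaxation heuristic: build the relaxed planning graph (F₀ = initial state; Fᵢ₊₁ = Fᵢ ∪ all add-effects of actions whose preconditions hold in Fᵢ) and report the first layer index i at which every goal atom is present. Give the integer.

1

F0 = init (6 atoms)
F1 = F0 ∪ {near(a,a), near(a,b), near(a,c), near(a,d), near(a,f), near(b,a), near(b,b), near(b,c), near(b,d), near(b,f), near(c,b), near(c,c), near(c,d), near(c,f), near(d,a), near(d,b), near(d,c), near(d,d), near(d,f), near(f,a), near(f,b), near(f,c), near(f,d), near(f,f)}  (30 atoms)
goal ⊆ F1  ⇒  h_max = 1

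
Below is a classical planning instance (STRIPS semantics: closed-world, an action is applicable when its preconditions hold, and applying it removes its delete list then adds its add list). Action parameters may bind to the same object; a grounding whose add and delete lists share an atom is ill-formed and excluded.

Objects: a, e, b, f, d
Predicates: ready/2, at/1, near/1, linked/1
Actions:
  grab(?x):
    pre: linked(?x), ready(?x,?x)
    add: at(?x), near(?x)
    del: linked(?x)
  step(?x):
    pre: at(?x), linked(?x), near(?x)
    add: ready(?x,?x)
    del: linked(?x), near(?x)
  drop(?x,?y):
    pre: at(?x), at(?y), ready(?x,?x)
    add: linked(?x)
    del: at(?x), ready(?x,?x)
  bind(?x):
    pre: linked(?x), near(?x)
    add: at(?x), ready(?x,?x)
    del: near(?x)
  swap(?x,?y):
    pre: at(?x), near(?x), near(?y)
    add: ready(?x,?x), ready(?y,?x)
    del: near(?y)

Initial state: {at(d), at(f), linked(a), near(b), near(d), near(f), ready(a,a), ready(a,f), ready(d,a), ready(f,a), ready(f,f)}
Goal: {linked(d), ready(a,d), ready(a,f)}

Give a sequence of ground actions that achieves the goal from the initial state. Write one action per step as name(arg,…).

1. grab(a)  →  {at(a), at(d), at(f), near(a), near(b), near(d), near(f), ready(a,a), ready(a,f), ready(d,a), ready(f,a), ready(f,f)}
2. swap(d,a)  →  {at(a), at(d), at(f), near(b), near(d), near(f), ready(a,a), ready(a,d), ready(a,f), ready(d,a), ready(d,d), ready(f,a), ready(f,f)}
3. drop(d,a)  →  {at(a), at(f), linked(d), near(b), near(d), near(f), ready(a,a), ready(a,d), ready(a,f), ready(d,a), ready(f,a), ready(f,f)}

grab(a); swap(d,a); drop(d,a)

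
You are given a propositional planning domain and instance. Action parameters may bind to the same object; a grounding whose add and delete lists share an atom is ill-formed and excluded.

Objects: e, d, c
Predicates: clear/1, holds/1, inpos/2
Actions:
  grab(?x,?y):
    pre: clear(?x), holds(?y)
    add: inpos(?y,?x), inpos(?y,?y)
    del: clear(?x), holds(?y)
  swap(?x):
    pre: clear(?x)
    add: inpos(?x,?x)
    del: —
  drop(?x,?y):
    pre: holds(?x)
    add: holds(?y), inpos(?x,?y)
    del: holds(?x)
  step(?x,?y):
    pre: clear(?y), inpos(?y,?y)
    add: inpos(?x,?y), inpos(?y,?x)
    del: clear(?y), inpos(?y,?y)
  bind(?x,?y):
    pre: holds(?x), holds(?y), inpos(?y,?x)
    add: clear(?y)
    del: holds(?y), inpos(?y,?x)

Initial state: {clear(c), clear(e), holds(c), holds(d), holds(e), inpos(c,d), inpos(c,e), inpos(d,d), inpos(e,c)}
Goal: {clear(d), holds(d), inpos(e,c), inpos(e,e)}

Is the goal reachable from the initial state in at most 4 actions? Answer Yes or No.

1. grab(e,e)  →  {clear(c), holds(c), holds(d), inpos(c,d), inpos(c,e), inpos(d,d), inpos(e,c), inpos(e,e)}
2. bind(d,d)  →  {clear(c), clear(d), holds(c), inpos(c,d), inpos(c,e), inpos(e,c), inpos(e,e)}
3. drop(c,d)  →  {clear(c), clear(d), holds(d), inpos(c,d), inpos(c,e), inpos(e,c), inpos(e,e)}
optimal plan length = 3; 3 ≤ 4

Yes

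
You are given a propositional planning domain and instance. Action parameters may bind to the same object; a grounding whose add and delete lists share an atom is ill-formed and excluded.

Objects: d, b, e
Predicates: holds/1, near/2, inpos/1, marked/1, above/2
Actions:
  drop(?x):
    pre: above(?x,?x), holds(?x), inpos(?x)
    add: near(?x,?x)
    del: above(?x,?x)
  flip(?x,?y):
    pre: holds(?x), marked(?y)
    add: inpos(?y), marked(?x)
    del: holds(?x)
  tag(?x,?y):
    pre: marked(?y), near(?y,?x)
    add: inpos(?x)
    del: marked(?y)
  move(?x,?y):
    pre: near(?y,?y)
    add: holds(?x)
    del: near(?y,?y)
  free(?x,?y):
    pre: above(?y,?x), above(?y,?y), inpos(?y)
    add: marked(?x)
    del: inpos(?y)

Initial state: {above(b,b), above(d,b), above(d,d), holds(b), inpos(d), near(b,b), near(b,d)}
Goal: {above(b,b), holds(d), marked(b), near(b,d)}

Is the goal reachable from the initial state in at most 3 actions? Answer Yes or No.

1. move(d,b)  →  {above(b,b), above(d,b), above(d,d), holds(b), holds(d), inpos(d), near(b,d)}
2. free(b,d)  →  {above(b,b), above(d,b), above(d,d), holds(b), holds(d), marked(b), near(b,d)}
optimal plan length = 2; 2 ≤ 3

Yes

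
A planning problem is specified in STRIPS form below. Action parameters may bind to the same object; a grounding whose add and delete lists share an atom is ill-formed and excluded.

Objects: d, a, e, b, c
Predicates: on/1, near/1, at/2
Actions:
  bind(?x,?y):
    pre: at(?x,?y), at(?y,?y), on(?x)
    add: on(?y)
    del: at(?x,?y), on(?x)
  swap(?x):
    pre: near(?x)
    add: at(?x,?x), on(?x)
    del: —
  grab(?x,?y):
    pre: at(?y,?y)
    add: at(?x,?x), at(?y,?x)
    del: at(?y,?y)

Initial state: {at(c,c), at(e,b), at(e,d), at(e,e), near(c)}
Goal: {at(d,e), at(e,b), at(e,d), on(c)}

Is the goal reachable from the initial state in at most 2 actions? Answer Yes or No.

1. swap(c)  →  {at(c,c), at(e,b), at(e,d), at(e,e), near(c), on(c)}
2. grab(d,e)  →  {at(c,c), at(d,d), at(e,b), at(e,d), near(c), on(c)}
3. grab(e,d)  →  {at(c,c), at(d,e), at(e,b), at(e,d), at(e,e), near(c), on(c)}
optimal plan length = 3; 3 > 2

No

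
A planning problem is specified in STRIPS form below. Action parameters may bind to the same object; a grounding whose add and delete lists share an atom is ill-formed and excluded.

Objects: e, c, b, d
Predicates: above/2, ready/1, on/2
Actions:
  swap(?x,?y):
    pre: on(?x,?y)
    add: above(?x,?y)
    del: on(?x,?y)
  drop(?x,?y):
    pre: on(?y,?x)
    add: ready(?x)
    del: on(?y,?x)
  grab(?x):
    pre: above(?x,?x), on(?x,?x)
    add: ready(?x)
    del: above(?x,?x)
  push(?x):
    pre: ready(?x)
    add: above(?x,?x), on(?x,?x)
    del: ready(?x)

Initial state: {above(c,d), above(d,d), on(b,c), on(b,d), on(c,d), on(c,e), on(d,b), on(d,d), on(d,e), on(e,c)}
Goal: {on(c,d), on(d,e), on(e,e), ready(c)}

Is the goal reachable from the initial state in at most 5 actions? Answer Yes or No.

Yes

1. drop(e,c)  →  {above(c,d), above(d,d), on(b,c), on(b,d), on(c,d), on(d,b), on(d,d), on(d,e), on(e,c), ready(e)}
2. drop(c,e)  →  {above(c,d), above(d,d), on(b,c), on(b,d), on(c,d), on(d,b), on(d,d), on(d,e), ready(c), ready(e)}
3. push(e)  →  {above(c,d), above(d,d), above(e,e), on(b,c), on(b,d), on(c,d), on(d,b), on(d,d), on(d,e), on(e,e), ready(c)}
optimal plan length = 3; 3 ≤ 5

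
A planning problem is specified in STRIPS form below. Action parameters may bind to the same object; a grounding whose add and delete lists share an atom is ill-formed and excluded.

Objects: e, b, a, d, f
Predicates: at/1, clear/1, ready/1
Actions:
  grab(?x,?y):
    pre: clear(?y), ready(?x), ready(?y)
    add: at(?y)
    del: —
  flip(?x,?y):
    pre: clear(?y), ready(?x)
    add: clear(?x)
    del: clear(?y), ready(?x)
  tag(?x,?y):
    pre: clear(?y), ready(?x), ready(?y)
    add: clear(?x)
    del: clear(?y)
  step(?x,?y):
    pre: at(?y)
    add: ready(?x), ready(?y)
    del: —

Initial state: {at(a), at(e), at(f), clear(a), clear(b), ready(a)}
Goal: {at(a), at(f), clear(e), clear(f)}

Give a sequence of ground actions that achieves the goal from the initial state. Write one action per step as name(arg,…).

1. step(e,f)  →  {at(a), at(e), at(f), clear(a), clear(b), ready(a), ready(e), ready(f)}
2. flip(e,b)  →  {at(a), at(e), at(f), clear(a), clear(e), ready(a), ready(f)}
3. flip(f,a)  →  {at(a), at(e), at(f), clear(e), clear(f), ready(a)}

step(e,f); flip(e,b); flip(f,a)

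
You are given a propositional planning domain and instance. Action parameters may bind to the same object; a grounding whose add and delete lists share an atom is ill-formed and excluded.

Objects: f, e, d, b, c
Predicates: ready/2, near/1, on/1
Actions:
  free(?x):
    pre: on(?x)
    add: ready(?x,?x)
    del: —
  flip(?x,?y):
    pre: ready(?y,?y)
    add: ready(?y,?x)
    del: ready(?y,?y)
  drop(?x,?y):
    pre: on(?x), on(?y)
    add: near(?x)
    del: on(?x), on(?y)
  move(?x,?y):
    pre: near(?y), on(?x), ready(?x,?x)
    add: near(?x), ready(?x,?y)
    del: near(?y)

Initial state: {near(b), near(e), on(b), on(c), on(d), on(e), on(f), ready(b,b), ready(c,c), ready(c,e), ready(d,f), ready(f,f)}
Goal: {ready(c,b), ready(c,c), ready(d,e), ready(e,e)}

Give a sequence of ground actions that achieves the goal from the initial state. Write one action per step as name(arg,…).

1. free(e)  →  {near(b), near(e), on(b), on(c), on(d), on(e), on(f), ready(b,b), ready(c,c), ready(c,e), ready(d,f), ready(e,e), ready(f,f)}
2. free(d)  →  {near(b), near(e), on(b), on(c), on(d), on(e), on(f), ready(b,b), ready(c,c), ready(c,e), ready(d,d), ready(d,f), ready(e,e), ready(f,f)}
3. flip(e,d)  →  {near(b), near(e), on(b), on(c), on(d), on(e), on(f), ready(b,b), ready(c,c), ready(c,e), ready(d,e), ready(d,f), ready(e,e), ready(f,f)}
4. move(c,b)  →  {near(c), near(e), on(b), on(c), on(d), on(e), on(f), ready(b,b), ready(c,b), ready(c,c), ready(c,e), ready(d,e), ready(d,f), ready(e,e), ready(f,f)}

free(e); free(d); flip(e,d); move(c,b)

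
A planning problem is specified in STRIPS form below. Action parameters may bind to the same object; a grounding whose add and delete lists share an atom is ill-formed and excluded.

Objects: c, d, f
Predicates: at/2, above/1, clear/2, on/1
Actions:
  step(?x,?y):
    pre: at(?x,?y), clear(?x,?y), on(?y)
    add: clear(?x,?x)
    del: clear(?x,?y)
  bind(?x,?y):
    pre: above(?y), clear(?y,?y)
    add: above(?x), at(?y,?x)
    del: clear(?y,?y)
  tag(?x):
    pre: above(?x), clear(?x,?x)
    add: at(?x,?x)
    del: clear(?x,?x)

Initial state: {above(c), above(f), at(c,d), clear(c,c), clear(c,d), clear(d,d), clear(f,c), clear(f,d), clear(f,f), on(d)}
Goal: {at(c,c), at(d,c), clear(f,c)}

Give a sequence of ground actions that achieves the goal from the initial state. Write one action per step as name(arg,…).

1. bind(c,c)  →  {above(c), above(f), at(c,c), at(c,d), clear(c,d), clear(d,d), clear(f,c), clear(f,d), clear(f,f), on(d)}
2. bind(d,f)  →  {above(c), above(d), above(f), at(c,c), at(c,d), at(f,d), clear(c,d), clear(d,d), clear(f,c), clear(f,d), on(d)}
3. bind(c,d)  →  {above(c), above(d), above(f), at(c,c), at(c,d), at(d,c), at(f,d), clear(c,d), clear(f,c), clear(f,d), on(d)}

bind(c,c); bind(d,f); bind(c,d)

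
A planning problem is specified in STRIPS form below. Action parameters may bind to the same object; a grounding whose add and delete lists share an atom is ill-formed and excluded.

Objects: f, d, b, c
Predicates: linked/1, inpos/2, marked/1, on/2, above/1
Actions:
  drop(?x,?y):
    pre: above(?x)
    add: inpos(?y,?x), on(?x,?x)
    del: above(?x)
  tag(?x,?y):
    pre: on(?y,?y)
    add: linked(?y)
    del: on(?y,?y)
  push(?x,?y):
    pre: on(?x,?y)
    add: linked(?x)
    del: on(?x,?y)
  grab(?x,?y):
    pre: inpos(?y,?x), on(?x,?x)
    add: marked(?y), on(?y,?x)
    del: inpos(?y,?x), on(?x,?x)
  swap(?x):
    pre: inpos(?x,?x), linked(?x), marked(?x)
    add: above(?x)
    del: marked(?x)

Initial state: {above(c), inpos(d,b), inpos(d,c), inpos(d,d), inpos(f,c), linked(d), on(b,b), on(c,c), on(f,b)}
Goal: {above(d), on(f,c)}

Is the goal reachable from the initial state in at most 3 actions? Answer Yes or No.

Yes

1. grab(b,d)  →  {above(c), inpos(d,c), inpos(d,d), inpos(f,c), linked(d), marked(d), on(c,c), on(d,b), on(f,b)}
2. grab(c,f)  →  {above(c), inpos(d,c), inpos(d,d), linked(d), marked(d), marked(f), on(d,b), on(f,b), on(f,c)}
3. swap(d)  →  {above(c), above(d), inpos(d,c), inpos(d,d), linked(d), marked(f), on(d,b), on(f,b), on(f,c)}
optimal plan length = 3; 3 ≤ 3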